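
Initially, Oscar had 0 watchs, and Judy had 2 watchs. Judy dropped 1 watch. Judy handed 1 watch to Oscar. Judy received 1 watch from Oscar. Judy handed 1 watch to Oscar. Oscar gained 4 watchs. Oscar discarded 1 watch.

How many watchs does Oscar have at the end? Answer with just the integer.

Tracking counts step by step:
Start: Oscar=0, Judy=2
Event 1 (Judy -1): Judy: 2 -> 1. State: Oscar=0, Judy=1
Event 2 (Judy -> Oscar, 1): Judy: 1 -> 0, Oscar: 0 -> 1. State: Oscar=1, Judy=0
Event 3 (Oscar -> Judy, 1): Oscar: 1 -> 0, Judy: 0 -> 1. State: Oscar=0, Judy=1
Event 4 (Judy -> Oscar, 1): Judy: 1 -> 0, Oscar: 0 -> 1. State: Oscar=1, Judy=0
Event 5 (Oscar +4): Oscar: 1 -> 5. State: Oscar=5, Judy=0
Event 6 (Oscar -1): Oscar: 5 -> 4. State: Oscar=4, Judy=0

Oscar's final count: 4

Answer: 4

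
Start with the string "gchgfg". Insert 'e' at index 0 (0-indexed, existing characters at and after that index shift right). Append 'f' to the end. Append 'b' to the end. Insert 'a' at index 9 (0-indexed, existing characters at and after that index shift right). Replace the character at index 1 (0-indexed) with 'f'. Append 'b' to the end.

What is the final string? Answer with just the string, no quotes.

Answer: efchgfgfbab

Derivation:
Applying each edit step by step:
Start: "gchgfg"
Op 1 (insert 'e' at idx 0): "gchgfg" -> "egchgfg"
Op 2 (append 'f'): "egchgfg" -> "egchgfgf"
Op 3 (append 'b'): "egchgfgf" -> "egchgfgfb"
Op 4 (insert 'a' at idx 9): "egchgfgfb" -> "egchgfgfba"
Op 5 (replace idx 1: 'g' -> 'f'): "egchgfgfba" -> "efchgfgfba"
Op 6 (append 'b'): "efchgfgfba" -> "efchgfgfbab"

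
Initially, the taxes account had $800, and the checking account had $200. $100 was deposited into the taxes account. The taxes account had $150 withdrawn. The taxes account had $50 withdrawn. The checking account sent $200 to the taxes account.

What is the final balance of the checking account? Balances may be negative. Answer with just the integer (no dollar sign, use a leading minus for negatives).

Answer: 0

Derivation:
Tracking account balances step by step:
Start: taxes=800, checking=200
Event 1 (deposit 100 to taxes): taxes: 800 + 100 = 900. Balances: taxes=900, checking=200
Event 2 (withdraw 150 from taxes): taxes: 900 - 150 = 750. Balances: taxes=750, checking=200
Event 3 (withdraw 50 from taxes): taxes: 750 - 50 = 700. Balances: taxes=700, checking=200
Event 4 (transfer 200 checking -> taxes): checking: 200 - 200 = 0, taxes: 700 + 200 = 900. Balances: taxes=900, checking=0

Final balance of checking: 0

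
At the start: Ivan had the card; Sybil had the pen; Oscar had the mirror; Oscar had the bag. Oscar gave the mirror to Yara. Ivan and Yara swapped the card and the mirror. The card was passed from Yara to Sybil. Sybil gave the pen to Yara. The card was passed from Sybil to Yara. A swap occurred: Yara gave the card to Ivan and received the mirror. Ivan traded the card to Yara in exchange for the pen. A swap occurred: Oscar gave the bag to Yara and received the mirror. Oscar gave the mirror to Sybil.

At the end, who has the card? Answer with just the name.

Tracking all object holders:
Start: card:Ivan, pen:Sybil, mirror:Oscar, bag:Oscar
Event 1 (give mirror: Oscar -> Yara). State: card:Ivan, pen:Sybil, mirror:Yara, bag:Oscar
Event 2 (swap card<->mirror: now card:Yara, mirror:Ivan). State: card:Yara, pen:Sybil, mirror:Ivan, bag:Oscar
Event 3 (give card: Yara -> Sybil). State: card:Sybil, pen:Sybil, mirror:Ivan, bag:Oscar
Event 4 (give pen: Sybil -> Yara). State: card:Sybil, pen:Yara, mirror:Ivan, bag:Oscar
Event 5 (give card: Sybil -> Yara). State: card:Yara, pen:Yara, mirror:Ivan, bag:Oscar
Event 6 (swap card<->mirror: now card:Ivan, mirror:Yara). State: card:Ivan, pen:Yara, mirror:Yara, bag:Oscar
Event 7 (swap card<->pen: now card:Yara, pen:Ivan). State: card:Yara, pen:Ivan, mirror:Yara, bag:Oscar
Event 8 (swap bag<->mirror: now bag:Yara, mirror:Oscar). State: card:Yara, pen:Ivan, mirror:Oscar, bag:Yara
Event 9 (give mirror: Oscar -> Sybil). State: card:Yara, pen:Ivan, mirror:Sybil, bag:Yara

Final state: card:Yara, pen:Ivan, mirror:Sybil, bag:Yara
The card is held by Yara.

Answer: Yara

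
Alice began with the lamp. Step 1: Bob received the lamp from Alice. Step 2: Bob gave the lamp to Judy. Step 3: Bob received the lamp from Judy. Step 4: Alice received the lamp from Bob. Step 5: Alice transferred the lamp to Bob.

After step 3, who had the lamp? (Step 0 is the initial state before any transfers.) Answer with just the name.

Tracking the lamp holder through step 3:
After step 0 (start): Alice
After step 1: Bob
After step 2: Judy
After step 3: Bob

At step 3, the holder is Bob.

Answer: Bob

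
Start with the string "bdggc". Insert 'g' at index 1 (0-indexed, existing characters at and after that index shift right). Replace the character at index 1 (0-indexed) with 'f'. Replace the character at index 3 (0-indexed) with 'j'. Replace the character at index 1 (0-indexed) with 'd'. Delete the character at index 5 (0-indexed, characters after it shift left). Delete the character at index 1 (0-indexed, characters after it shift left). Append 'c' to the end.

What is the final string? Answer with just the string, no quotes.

Applying each edit step by step:
Start: "bdggc"
Op 1 (insert 'g' at idx 1): "bdggc" -> "bgdggc"
Op 2 (replace idx 1: 'g' -> 'f'): "bgdggc" -> "bfdggc"
Op 3 (replace idx 3: 'g' -> 'j'): "bfdggc" -> "bfdjgc"
Op 4 (replace idx 1: 'f' -> 'd'): "bfdjgc" -> "bddjgc"
Op 5 (delete idx 5 = 'c'): "bddjgc" -> "bddjg"
Op 6 (delete idx 1 = 'd'): "bddjg" -> "bdjg"
Op 7 (append 'c'): "bdjg" -> "bdjgc"

Answer: bdjgc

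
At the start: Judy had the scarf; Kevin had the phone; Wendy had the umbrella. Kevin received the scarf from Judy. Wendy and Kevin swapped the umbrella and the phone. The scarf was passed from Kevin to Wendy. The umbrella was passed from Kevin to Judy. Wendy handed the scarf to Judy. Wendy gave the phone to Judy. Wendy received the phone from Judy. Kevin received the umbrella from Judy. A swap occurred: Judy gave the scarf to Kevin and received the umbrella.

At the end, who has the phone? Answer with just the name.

Tracking all object holders:
Start: scarf:Judy, phone:Kevin, umbrella:Wendy
Event 1 (give scarf: Judy -> Kevin). State: scarf:Kevin, phone:Kevin, umbrella:Wendy
Event 2 (swap umbrella<->phone: now umbrella:Kevin, phone:Wendy). State: scarf:Kevin, phone:Wendy, umbrella:Kevin
Event 3 (give scarf: Kevin -> Wendy). State: scarf:Wendy, phone:Wendy, umbrella:Kevin
Event 4 (give umbrella: Kevin -> Judy). State: scarf:Wendy, phone:Wendy, umbrella:Judy
Event 5 (give scarf: Wendy -> Judy). State: scarf:Judy, phone:Wendy, umbrella:Judy
Event 6 (give phone: Wendy -> Judy). State: scarf:Judy, phone:Judy, umbrella:Judy
Event 7 (give phone: Judy -> Wendy). State: scarf:Judy, phone:Wendy, umbrella:Judy
Event 8 (give umbrella: Judy -> Kevin). State: scarf:Judy, phone:Wendy, umbrella:Kevin
Event 9 (swap scarf<->umbrella: now scarf:Kevin, umbrella:Judy). State: scarf:Kevin, phone:Wendy, umbrella:Judy

Final state: scarf:Kevin, phone:Wendy, umbrella:Judy
The phone is held by Wendy.

Answer: Wendy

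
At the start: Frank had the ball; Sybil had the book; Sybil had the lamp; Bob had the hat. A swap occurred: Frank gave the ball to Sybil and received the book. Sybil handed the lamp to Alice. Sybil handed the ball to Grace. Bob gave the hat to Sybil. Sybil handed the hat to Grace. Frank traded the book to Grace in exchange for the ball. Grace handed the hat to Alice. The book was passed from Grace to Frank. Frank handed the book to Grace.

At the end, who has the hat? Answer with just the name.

Answer: Alice

Derivation:
Tracking all object holders:
Start: ball:Frank, book:Sybil, lamp:Sybil, hat:Bob
Event 1 (swap ball<->book: now ball:Sybil, book:Frank). State: ball:Sybil, book:Frank, lamp:Sybil, hat:Bob
Event 2 (give lamp: Sybil -> Alice). State: ball:Sybil, book:Frank, lamp:Alice, hat:Bob
Event 3 (give ball: Sybil -> Grace). State: ball:Grace, book:Frank, lamp:Alice, hat:Bob
Event 4 (give hat: Bob -> Sybil). State: ball:Grace, book:Frank, lamp:Alice, hat:Sybil
Event 5 (give hat: Sybil -> Grace). State: ball:Grace, book:Frank, lamp:Alice, hat:Grace
Event 6 (swap book<->ball: now book:Grace, ball:Frank). State: ball:Frank, book:Grace, lamp:Alice, hat:Grace
Event 7 (give hat: Grace -> Alice). State: ball:Frank, book:Grace, lamp:Alice, hat:Alice
Event 8 (give book: Grace -> Frank). State: ball:Frank, book:Frank, lamp:Alice, hat:Alice
Event 9 (give book: Frank -> Grace). State: ball:Frank, book:Grace, lamp:Alice, hat:Alice

Final state: ball:Frank, book:Grace, lamp:Alice, hat:Alice
The hat is held by Alice.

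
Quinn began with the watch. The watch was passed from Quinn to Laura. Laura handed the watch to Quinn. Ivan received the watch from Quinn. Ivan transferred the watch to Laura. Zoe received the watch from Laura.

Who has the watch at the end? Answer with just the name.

Answer: Zoe

Derivation:
Tracking the watch through each event:
Start: Quinn has the watch.
After event 1: Laura has the watch.
After event 2: Quinn has the watch.
After event 3: Ivan has the watch.
After event 4: Laura has the watch.
After event 5: Zoe has the watch.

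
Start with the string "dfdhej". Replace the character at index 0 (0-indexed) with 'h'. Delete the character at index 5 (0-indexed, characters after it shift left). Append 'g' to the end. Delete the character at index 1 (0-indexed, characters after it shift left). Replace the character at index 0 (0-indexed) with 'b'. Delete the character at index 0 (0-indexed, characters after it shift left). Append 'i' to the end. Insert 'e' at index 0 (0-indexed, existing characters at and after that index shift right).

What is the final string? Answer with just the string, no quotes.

Applying each edit step by step:
Start: "dfdhej"
Op 1 (replace idx 0: 'd' -> 'h'): "dfdhej" -> "hfdhej"
Op 2 (delete idx 5 = 'j'): "hfdhej" -> "hfdhe"
Op 3 (append 'g'): "hfdhe" -> "hfdheg"
Op 4 (delete idx 1 = 'f'): "hfdheg" -> "hdheg"
Op 5 (replace idx 0: 'h' -> 'b'): "hdheg" -> "bdheg"
Op 6 (delete idx 0 = 'b'): "bdheg" -> "dheg"
Op 7 (append 'i'): "dheg" -> "dhegi"
Op 8 (insert 'e' at idx 0): "dhegi" -> "edhegi"

Answer: edhegi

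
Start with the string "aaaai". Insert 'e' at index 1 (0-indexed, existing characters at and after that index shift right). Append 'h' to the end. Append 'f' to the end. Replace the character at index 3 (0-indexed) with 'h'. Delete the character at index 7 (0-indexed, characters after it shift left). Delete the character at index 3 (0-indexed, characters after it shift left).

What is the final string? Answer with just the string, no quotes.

Answer: aeaaih

Derivation:
Applying each edit step by step:
Start: "aaaai"
Op 1 (insert 'e' at idx 1): "aaaai" -> "aeaaai"
Op 2 (append 'h'): "aeaaai" -> "aeaaaih"
Op 3 (append 'f'): "aeaaaih" -> "aeaaaihf"
Op 4 (replace idx 3: 'a' -> 'h'): "aeaaaihf" -> "aeahaihf"
Op 5 (delete idx 7 = 'f'): "aeahaihf" -> "aeahaih"
Op 6 (delete idx 3 = 'h'): "aeahaih" -> "aeaaih"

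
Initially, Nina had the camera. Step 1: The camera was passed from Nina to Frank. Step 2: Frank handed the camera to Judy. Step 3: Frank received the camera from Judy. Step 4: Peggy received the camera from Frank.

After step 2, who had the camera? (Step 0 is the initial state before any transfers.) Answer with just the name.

Tracking the camera holder through step 2:
After step 0 (start): Nina
After step 1: Frank
After step 2: Judy

At step 2, the holder is Judy.

Answer: Judy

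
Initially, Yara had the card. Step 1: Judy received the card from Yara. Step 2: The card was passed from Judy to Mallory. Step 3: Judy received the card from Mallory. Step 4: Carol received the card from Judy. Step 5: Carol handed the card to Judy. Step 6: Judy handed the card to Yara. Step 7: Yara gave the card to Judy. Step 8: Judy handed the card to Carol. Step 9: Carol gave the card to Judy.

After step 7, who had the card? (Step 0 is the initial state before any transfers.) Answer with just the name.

Answer: Judy

Derivation:
Tracking the card holder through step 7:
After step 0 (start): Yara
After step 1: Judy
After step 2: Mallory
After step 3: Judy
After step 4: Carol
After step 5: Judy
After step 6: Yara
After step 7: Judy

At step 7, the holder is Judy.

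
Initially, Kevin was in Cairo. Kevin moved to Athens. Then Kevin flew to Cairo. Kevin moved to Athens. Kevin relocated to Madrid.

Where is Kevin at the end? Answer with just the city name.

Answer: Madrid

Derivation:
Tracking Kevin's location:
Start: Kevin is in Cairo.
After move 1: Cairo -> Athens. Kevin is in Athens.
After move 2: Athens -> Cairo. Kevin is in Cairo.
After move 3: Cairo -> Athens. Kevin is in Athens.
After move 4: Athens -> Madrid. Kevin is in Madrid.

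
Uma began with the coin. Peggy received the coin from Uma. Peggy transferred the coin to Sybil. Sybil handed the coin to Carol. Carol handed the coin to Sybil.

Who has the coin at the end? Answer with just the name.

Tracking the coin through each event:
Start: Uma has the coin.
After event 1: Peggy has the coin.
After event 2: Sybil has the coin.
After event 3: Carol has the coin.
After event 4: Sybil has the coin.

Answer: Sybil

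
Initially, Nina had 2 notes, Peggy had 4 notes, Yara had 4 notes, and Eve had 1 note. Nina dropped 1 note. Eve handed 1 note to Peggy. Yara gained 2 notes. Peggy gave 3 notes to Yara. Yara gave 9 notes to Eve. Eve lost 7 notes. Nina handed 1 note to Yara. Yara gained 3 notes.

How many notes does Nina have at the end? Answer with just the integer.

Answer: 0

Derivation:
Tracking counts step by step:
Start: Nina=2, Peggy=4, Yara=4, Eve=1
Event 1 (Nina -1): Nina: 2 -> 1. State: Nina=1, Peggy=4, Yara=4, Eve=1
Event 2 (Eve -> Peggy, 1): Eve: 1 -> 0, Peggy: 4 -> 5. State: Nina=1, Peggy=5, Yara=4, Eve=0
Event 3 (Yara +2): Yara: 4 -> 6. State: Nina=1, Peggy=5, Yara=6, Eve=0
Event 4 (Peggy -> Yara, 3): Peggy: 5 -> 2, Yara: 6 -> 9. State: Nina=1, Peggy=2, Yara=9, Eve=0
Event 5 (Yara -> Eve, 9): Yara: 9 -> 0, Eve: 0 -> 9. State: Nina=1, Peggy=2, Yara=0, Eve=9
Event 6 (Eve -7): Eve: 9 -> 2. State: Nina=1, Peggy=2, Yara=0, Eve=2
Event 7 (Nina -> Yara, 1): Nina: 1 -> 0, Yara: 0 -> 1. State: Nina=0, Peggy=2, Yara=1, Eve=2
Event 8 (Yara +3): Yara: 1 -> 4. State: Nina=0, Peggy=2, Yara=4, Eve=2

Nina's final count: 0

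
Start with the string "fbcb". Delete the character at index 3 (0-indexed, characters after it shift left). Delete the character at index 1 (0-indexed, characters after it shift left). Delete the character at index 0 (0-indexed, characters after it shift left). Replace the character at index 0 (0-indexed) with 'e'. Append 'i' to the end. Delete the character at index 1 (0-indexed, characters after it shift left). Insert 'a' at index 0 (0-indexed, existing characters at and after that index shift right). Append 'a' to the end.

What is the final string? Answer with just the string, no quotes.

Answer: aea

Derivation:
Applying each edit step by step:
Start: "fbcb"
Op 1 (delete idx 3 = 'b'): "fbcb" -> "fbc"
Op 2 (delete idx 1 = 'b'): "fbc" -> "fc"
Op 3 (delete idx 0 = 'f'): "fc" -> "c"
Op 4 (replace idx 0: 'c' -> 'e'): "c" -> "e"
Op 5 (append 'i'): "e" -> "ei"
Op 6 (delete idx 1 = 'i'): "ei" -> "e"
Op 7 (insert 'a' at idx 0): "e" -> "ae"
Op 8 (append 'a'): "ae" -> "aea"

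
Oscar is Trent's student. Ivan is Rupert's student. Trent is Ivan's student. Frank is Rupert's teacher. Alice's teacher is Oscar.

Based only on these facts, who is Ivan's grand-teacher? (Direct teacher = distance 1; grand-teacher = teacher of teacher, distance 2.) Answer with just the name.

Answer: Frank

Derivation:
Reconstructing the teacher chain from the given facts:
  Frank -> Rupert -> Ivan -> Trent -> Oscar -> Alice
(each arrow means 'teacher of the next')
Positions in the chain (0 = top):
  position of Frank: 0
  position of Rupert: 1
  position of Ivan: 2
  position of Trent: 3
  position of Oscar: 4
  position of Alice: 5

Ivan is at position 2; the grand-teacher is 2 steps up the chain, i.e. position 0: Frank.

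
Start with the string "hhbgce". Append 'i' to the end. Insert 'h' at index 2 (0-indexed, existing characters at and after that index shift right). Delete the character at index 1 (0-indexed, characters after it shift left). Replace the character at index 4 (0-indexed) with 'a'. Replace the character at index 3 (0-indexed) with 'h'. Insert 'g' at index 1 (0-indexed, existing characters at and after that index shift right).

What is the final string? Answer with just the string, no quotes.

Applying each edit step by step:
Start: "hhbgce"
Op 1 (append 'i'): "hhbgce" -> "hhbgcei"
Op 2 (insert 'h' at idx 2): "hhbgcei" -> "hhhbgcei"
Op 3 (delete idx 1 = 'h'): "hhhbgcei" -> "hhbgcei"
Op 4 (replace idx 4: 'c' -> 'a'): "hhbgcei" -> "hhbgaei"
Op 5 (replace idx 3: 'g' -> 'h'): "hhbgaei" -> "hhbhaei"
Op 6 (insert 'g' at idx 1): "hhbhaei" -> "hghbhaei"

Answer: hghbhaei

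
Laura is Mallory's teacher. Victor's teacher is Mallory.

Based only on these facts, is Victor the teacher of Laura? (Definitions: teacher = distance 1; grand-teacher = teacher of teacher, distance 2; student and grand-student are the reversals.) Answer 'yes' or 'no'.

Reconstructing the teacher chain from the given facts:
  Laura -> Mallory -> Victor
(each arrow means 'teacher of the next')
Positions in the chain (0 = top):
  position of Laura: 0
  position of Mallory: 1
  position of Victor: 2

Victor is at position 2, Laura is at position 0; signed distance (j - i) = -2.
'teacher' requires j - i = 1. Actual distance is -2, so the relation does NOT hold.

Answer: no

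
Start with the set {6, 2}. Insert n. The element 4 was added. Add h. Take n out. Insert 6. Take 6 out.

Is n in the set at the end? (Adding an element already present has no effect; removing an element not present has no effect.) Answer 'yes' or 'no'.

Tracking the set through each operation:
Start: {2, 6}
Event 1 (add n): added. Set: {2, 6, n}
Event 2 (add 4): added. Set: {2, 4, 6, n}
Event 3 (add h): added. Set: {2, 4, 6, h, n}
Event 4 (remove n): removed. Set: {2, 4, 6, h}
Event 5 (add 6): already present, no change. Set: {2, 4, 6, h}
Event 6 (remove 6): removed. Set: {2, 4, h}

Final set: {2, 4, h} (size 3)
n is NOT in the final set.

Answer: no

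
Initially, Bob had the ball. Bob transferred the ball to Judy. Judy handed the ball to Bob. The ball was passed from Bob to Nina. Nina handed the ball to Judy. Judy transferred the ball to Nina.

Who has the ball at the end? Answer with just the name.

Tracking the ball through each event:
Start: Bob has the ball.
After event 1: Judy has the ball.
After event 2: Bob has the ball.
After event 3: Nina has the ball.
After event 4: Judy has the ball.
After event 5: Nina has the ball.

Answer: Nina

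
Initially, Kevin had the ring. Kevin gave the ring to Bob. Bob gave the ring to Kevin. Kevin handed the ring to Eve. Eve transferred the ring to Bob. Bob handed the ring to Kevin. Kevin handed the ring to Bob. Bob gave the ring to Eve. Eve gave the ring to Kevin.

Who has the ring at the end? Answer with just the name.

Answer: Kevin

Derivation:
Tracking the ring through each event:
Start: Kevin has the ring.
After event 1: Bob has the ring.
After event 2: Kevin has the ring.
After event 3: Eve has the ring.
After event 4: Bob has the ring.
After event 5: Kevin has the ring.
After event 6: Bob has the ring.
After event 7: Eve has the ring.
After event 8: Kevin has the ring.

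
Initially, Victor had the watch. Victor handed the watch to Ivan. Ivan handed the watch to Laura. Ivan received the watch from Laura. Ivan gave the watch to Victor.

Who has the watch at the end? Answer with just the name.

Tracking the watch through each event:
Start: Victor has the watch.
After event 1: Ivan has the watch.
After event 2: Laura has the watch.
After event 3: Ivan has the watch.
After event 4: Victor has the watch.

Answer: Victor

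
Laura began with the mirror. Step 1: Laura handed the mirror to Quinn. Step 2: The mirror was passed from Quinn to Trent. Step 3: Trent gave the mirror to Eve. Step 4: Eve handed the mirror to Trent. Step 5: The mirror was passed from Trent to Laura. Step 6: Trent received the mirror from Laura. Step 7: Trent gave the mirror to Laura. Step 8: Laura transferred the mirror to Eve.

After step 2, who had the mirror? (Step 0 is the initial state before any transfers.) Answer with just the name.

Tracking the mirror holder through step 2:
After step 0 (start): Laura
After step 1: Quinn
After step 2: Trent

At step 2, the holder is Trent.

Answer: Trent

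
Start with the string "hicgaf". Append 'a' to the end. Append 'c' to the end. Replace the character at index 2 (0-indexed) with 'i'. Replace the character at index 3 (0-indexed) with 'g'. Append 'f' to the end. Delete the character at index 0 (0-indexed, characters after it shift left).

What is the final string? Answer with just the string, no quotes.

Applying each edit step by step:
Start: "hicgaf"
Op 1 (append 'a'): "hicgaf" -> "hicgafa"
Op 2 (append 'c'): "hicgafa" -> "hicgafac"
Op 3 (replace idx 2: 'c' -> 'i'): "hicgafac" -> "hiigafac"
Op 4 (replace idx 3: 'g' -> 'g'): "hiigafac" -> "hiigafac"
Op 5 (append 'f'): "hiigafac" -> "hiigafacf"
Op 6 (delete idx 0 = 'h'): "hiigafacf" -> "iigafacf"

Answer: iigafacf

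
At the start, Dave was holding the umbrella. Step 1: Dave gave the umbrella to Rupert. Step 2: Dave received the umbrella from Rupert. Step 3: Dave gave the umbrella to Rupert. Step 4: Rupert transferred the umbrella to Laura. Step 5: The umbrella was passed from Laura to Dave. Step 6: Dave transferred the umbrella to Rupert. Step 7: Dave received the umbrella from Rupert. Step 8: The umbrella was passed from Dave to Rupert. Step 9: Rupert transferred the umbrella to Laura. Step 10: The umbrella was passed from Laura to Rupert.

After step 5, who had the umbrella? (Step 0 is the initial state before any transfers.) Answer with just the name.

Answer: Dave

Derivation:
Tracking the umbrella holder through step 5:
After step 0 (start): Dave
After step 1: Rupert
After step 2: Dave
After step 3: Rupert
After step 4: Laura
After step 5: Dave

At step 5, the holder is Dave.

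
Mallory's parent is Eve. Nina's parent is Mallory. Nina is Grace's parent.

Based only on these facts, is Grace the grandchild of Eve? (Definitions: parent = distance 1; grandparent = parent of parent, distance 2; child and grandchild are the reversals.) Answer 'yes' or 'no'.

Answer: no

Derivation:
Reconstructing the parent chain from the given facts:
  Eve -> Mallory -> Nina -> Grace
(each arrow means 'parent of the next')
Positions in the chain (0 = top):
  position of Eve: 0
  position of Mallory: 1
  position of Nina: 2
  position of Grace: 3

Grace is at position 3, Eve is at position 0; signed distance (j - i) = -3.
'grandchild' requires j - i = -2. Actual distance is -3, so the relation does NOT hold.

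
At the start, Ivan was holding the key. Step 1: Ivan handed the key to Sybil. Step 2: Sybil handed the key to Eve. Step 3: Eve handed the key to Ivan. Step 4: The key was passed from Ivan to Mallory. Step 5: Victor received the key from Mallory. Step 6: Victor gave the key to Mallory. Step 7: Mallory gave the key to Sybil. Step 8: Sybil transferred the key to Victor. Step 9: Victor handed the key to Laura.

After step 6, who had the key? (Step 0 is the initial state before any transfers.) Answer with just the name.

Answer: Mallory

Derivation:
Tracking the key holder through step 6:
After step 0 (start): Ivan
After step 1: Sybil
After step 2: Eve
After step 3: Ivan
After step 4: Mallory
After step 5: Victor
After step 6: Mallory

At step 6, the holder is Mallory.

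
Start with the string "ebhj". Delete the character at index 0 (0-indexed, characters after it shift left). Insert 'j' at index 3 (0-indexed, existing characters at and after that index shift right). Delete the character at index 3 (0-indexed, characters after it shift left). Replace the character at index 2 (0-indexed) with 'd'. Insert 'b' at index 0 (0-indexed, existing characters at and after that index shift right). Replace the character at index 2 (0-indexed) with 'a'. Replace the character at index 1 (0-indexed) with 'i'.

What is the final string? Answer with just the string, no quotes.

Answer: biad

Derivation:
Applying each edit step by step:
Start: "ebhj"
Op 1 (delete idx 0 = 'e'): "ebhj" -> "bhj"
Op 2 (insert 'j' at idx 3): "bhj" -> "bhjj"
Op 3 (delete idx 3 = 'j'): "bhjj" -> "bhj"
Op 4 (replace idx 2: 'j' -> 'd'): "bhj" -> "bhd"
Op 5 (insert 'b' at idx 0): "bhd" -> "bbhd"
Op 6 (replace idx 2: 'h' -> 'a'): "bbhd" -> "bbad"
Op 7 (replace idx 1: 'b' -> 'i'): "bbad" -> "biad"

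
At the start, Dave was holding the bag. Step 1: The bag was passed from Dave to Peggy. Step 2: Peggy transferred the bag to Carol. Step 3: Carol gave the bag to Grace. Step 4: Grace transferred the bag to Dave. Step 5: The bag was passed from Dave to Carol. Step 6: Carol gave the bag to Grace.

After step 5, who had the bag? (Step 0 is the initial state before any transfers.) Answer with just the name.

Tracking the bag holder through step 5:
After step 0 (start): Dave
After step 1: Peggy
After step 2: Carol
After step 3: Grace
After step 4: Dave
After step 5: Carol

At step 5, the holder is Carol.

Answer: Carol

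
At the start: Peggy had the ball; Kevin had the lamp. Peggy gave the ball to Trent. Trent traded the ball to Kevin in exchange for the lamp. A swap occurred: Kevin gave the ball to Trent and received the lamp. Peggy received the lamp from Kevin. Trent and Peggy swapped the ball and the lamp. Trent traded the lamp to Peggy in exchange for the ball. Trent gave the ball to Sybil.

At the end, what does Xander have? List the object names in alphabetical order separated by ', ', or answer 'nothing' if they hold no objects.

Tracking all object holders:
Start: ball:Peggy, lamp:Kevin
Event 1 (give ball: Peggy -> Trent). State: ball:Trent, lamp:Kevin
Event 2 (swap ball<->lamp: now ball:Kevin, lamp:Trent). State: ball:Kevin, lamp:Trent
Event 3 (swap ball<->lamp: now ball:Trent, lamp:Kevin). State: ball:Trent, lamp:Kevin
Event 4 (give lamp: Kevin -> Peggy). State: ball:Trent, lamp:Peggy
Event 5 (swap ball<->lamp: now ball:Peggy, lamp:Trent). State: ball:Peggy, lamp:Trent
Event 6 (swap lamp<->ball: now lamp:Peggy, ball:Trent). State: ball:Trent, lamp:Peggy
Event 7 (give ball: Trent -> Sybil). State: ball:Sybil, lamp:Peggy

Final state: ball:Sybil, lamp:Peggy
Xander holds: (nothing).

Answer: nothing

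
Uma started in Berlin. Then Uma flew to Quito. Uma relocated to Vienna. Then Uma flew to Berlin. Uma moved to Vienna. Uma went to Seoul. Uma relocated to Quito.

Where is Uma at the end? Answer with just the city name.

Answer: Quito

Derivation:
Tracking Uma's location:
Start: Uma is in Berlin.
After move 1: Berlin -> Quito. Uma is in Quito.
After move 2: Quito -> Vienna. Uma is in Vienna.
After move 3: Vienna -> Berlin. Uma is in Berlin.
After move 4: Berlin -> Vienna. Uma is in Vienna.
After move 5: Vienna -> Seoul. Uma is in Seoul.
After move 6: Seoul -> Quito. Uma is in Quito.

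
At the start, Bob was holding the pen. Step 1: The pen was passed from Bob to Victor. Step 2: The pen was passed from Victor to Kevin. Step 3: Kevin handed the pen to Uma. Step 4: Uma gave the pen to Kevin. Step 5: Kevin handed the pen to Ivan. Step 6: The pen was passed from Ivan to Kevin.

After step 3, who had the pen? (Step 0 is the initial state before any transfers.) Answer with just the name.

Answer: Uma

Derivation:
Tracking the pen holder through step 3:
After step 0 (start): Bob
After step 1: Victor
After step 2: Kevin
After step 3: Uma

At step 3, the holder is Uma.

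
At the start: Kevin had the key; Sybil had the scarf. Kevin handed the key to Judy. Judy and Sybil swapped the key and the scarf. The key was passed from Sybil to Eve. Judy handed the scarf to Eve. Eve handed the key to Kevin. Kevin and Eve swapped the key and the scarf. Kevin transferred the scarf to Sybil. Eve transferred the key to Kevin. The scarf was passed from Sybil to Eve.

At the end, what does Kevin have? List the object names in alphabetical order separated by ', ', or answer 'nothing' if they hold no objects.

Tracking all object holders:
Start: key:Kevin, scarf:Sybil
Event 1 (give key: Kevin -> Judy). State: key:Judy, scarf:Sybil
Event 2 (swap key<->scarf: now key:Sybil, scarf:Judy). State: key:Sybil, scarf:Judy
Event 3 (give key: Sybil -> Eve). State: key:Eve, scarf:Judy
Event 4 (give scarf: Judy -> Eve). State: key:Eve, scarf:Eve
Event 5 (give key: Eve -> Kevin). State: key:Kevin, scarf:Eve
Event 6 (swap key<->scarf: now key:Eve, scarf:Kevin). State: key:Eve, scarf:Kevin
Event 7 (give scarf: Kevin -> Sybil). State: key:Eve, scarf:Sybil
Event 8 (give key: Eve -> Kevin). State: key:Kevin, scarf:Sybil
Event 9 (give scarf: Sybil -> Eve). State: key:Kevin, scarf:Eve

Final state: key:Kevin, scarf:Eve
Kevin holds: key.

Answer: key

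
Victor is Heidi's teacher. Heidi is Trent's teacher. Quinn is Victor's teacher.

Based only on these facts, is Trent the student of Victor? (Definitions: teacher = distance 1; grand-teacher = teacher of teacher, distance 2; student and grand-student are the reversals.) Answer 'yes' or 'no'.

Reconstructing the teacher chain from the given facts:
  Quinn -> Victor -> Heidi -> Trent
(each arrow means 'teacher of the next')
Positions in the chain (0 = top):
  position of Quinn: 0
  position of Victor: 1
  position of Heidi: 2
  position of Trent: 3

Trent is at position 3, Victor is at position 1; signed distance (j - i) = -2.
'student' requires j - i = -1. Actual distance is -2, so the relation does NOT hold.

Answer: no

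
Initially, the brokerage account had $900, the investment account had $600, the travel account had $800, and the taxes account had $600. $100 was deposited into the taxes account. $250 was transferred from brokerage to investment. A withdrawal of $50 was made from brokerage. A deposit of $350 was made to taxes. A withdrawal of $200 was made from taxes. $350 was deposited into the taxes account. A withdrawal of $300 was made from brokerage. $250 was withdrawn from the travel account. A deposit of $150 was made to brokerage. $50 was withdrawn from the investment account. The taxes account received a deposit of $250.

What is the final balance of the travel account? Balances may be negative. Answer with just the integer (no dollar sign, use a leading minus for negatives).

Tracking account balances step by step:
Start: brokerage=900, investment=600, travel=800, taxes=600
Event 1 (deposit 100 to taxes): taxes: 600 + 100 = 700. Balances: brokerage=900, investment=600, travel=800, taxes=700
Event 2 (transfer 250 brokerage -> investment): brokerage: 900 - 250 = 650, investment: 600 + 250 = 850. Balances: brokerage=650, investment=850, travel=800, taxes=700
Event 3 (withdraw 50 from brokerage): brokerage: 650 - 50 = 600. Balances: brokerage=600, investment=850, travel=800, taxes=700
Event 4 (deposit 350 to taxes): taxes: 700 + 350 = 1050. Balances: brokerage=600, investment=850, travel=800, taxes=1050
Event 5 (withdraw 200 from taxes): taxes: 1050 - 200 = 850. Balances: brokerage=600, investment=850, travel=800, taxes=850
Event 6 (deposit 350 to taxes): taxes: 850 + 350 = 1200. Balances: brokerage=600, investment=850, travel=800, taxes=1200
Event 7 (withdraw 300 from brokerage): brokerage: 600 - 300 = 300. Balances: brokerage=300, investment=850, travel=800, taxes=1200
Event 8 (withdraw 250 from travel): travel: 800 - 250 = 550. Balances: brokerage=300, investment=850, travel=550, taxes=1200
Event 9 (deposit 150 to brokerage): brokerage: 300 + 150 = 450. Balances: brokerage=450, investment=850, travel=550, taxes=1200
Event 10 (withdraw 50 from investment): investment: 850 - 50 = 800. Balances: brokerage=450, investment=800, travel=550, taxes=1200
Event 11 (deposit 250 to taxes): taxes: 1200 + 250 = 1450. Balances: brokerage=450, investment=800, travel=550, taxes=1450

Final balance of travel: 550

Answer: 550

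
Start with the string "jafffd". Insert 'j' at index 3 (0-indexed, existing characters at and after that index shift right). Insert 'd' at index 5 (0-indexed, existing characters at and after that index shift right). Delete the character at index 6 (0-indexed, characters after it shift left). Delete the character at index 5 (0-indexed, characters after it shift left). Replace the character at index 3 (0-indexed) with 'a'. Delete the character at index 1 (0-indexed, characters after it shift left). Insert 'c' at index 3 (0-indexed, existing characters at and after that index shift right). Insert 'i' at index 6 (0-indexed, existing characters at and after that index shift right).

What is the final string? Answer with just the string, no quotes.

Answer: jfacfdi

Derivation:
Applying each edit step by step:
Start: "jafffd"
Op 1 (insert 'j' at idx 3): "jafffd" -> "jafjffd"
Op 2 (insert 'd' at idx 5): "jafjffd" -> "jafjfdfd"
Op 3 (delete idx 6 = 'f'): "jafjfdfd" -> "jafjfdd"
Op 4 (delete idx 5 = 'd'): "jafjfdd" -> "jafjfd"
Op 5 (replace idx 3: 'j' -> 'a'): "jafjfd" -> "jafafd"
Op 6 (delete idx 1 = 'a'): "jafafd" -> "jfafd"
Op 7 (insert 'c' at idx 3): "jfafd" -> "jfacfd"
Op 8 (insert 'i' at idx 6): "jfacfd" -> "jfacfdi"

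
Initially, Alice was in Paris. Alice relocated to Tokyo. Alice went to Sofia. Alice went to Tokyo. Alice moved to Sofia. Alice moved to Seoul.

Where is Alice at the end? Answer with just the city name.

Answer: Seoul

Derivation:
Tracking Alice's location:
Start: Alice is in Paris.
After move 1: Paris -> Tokyo. Alice is in Tokyo.
After move 2: Tokyo -> Sofia. Alice is in Sofia.
After move 3: Sofia -> Tokyo. Alice is in Tokyo.
After move 4: Tokyo -> Sofia. Alice is in Sofia.
After move 5: Sofia -> Seoul. Alice is in Seoul.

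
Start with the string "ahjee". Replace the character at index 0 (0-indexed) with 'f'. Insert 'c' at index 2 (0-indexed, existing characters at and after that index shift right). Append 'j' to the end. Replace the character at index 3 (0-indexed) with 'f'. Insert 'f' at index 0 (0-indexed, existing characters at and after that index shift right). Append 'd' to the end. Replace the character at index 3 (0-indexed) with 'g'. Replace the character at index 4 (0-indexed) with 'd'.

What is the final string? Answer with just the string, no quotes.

Answer: ffhgdeejd

Derivation:
Applying each edit step by step:
Start: "ahjee"
Op 1 (replace idx 0: 'a' -> 'f'): "ahjee" -> "fhjee"
Op 2 (insert 'c' at idx 2): "fhjee" -> "fhcjee"
Op 3 (append 'j'): "fhcjee" -> "fhcjeej"
Op 4 (replace idx 3: 'j' -> 'f'): "fhcjeej" -> "fhcfeej"
Op 5 (insert 'f' at idx 0): "fhcfeej" -> "ffhcfeej"
Op 6 (append 'd'): "ffhcfeej" -> "ffhcfeejd"
Op 7 (replace idx 3: 'c' -> 'g'): "ffhcfeejd" -> "ffhgfeejd"
Op 8 (replace idx 4: 'f' -> 'd'): "ffhgfeejd" -> "ffhgdeejd"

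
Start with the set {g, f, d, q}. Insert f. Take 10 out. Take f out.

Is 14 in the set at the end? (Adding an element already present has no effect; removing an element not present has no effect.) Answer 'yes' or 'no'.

Tracking the set through each operation:
Start: {d, f, g, q}
Event 1 (add f): already present, no change. Set: {d, f, g, q}
Event 2 (remove 10): not present, no change. Set: {d, f, g, q}
Event 3 (remove f): removed. Set: {d, g, q}

Final set: {d, g, q} (size 3)
14 is NOT in the final set.

Answer: no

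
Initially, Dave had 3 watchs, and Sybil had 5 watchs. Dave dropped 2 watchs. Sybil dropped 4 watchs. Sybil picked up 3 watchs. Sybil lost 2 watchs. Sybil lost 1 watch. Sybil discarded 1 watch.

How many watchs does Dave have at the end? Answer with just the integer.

Answer: 1

Derivation:
Tracking counts step by step:
Start: Dave=3, Sybil=5
Event 1 (Dave -2): Dave: 3 -> 1. State: Dave=1, Sybil=5
Event 2 (Sybil -4): Sybil: 5 -> 1. State: Dave=1, Sybil=1
Event 3 (Sybil +3): Sybil: 1 -> 4. State: Dave=1, Sybil=4
Event 4 (Sybil -2): Sybil: 4 -> 2. State: Dave=1, Sybil=2
Event 5 (Sybil -1): Sybil: 2 -> 1. State: Dave=1, Sybil=1
Event 6 (Sybil -1): Sybil: 1 -> 0. State: Dave=1, Sybil=0

Dave's final count: 1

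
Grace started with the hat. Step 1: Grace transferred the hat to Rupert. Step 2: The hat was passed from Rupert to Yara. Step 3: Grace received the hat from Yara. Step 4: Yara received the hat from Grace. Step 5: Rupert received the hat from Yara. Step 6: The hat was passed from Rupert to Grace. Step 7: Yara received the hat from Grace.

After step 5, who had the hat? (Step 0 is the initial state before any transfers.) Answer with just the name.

Answer: Rupert

Derivation:
Tracking the hat holder through step 5:
After step 0 (start): Grace
After step 1: Rupert
After step 2: Yara
After step 3: Grace
After step 4: Yara
After step 5: Rupert

At step 5, the holder is Rupert.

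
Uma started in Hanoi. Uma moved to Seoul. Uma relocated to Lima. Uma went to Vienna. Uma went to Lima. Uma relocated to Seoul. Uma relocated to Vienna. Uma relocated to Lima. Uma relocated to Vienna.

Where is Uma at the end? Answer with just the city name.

Tracking Uma's location:
Start: Uma is in Hanoi.
After move 1: Hanoi -> Seoul. Uma is in Seoul.
After move 2: Seoul -> Lima. Uma is in Lima.
After move 3: Lima -> Vienna. Uma is in Vienna.
After move 4: Vienna -> Lima. Uma is in Lima.
After move 5: Lima -> Seoul. Uma is in Seoul.
After move 6: Seoul -> Vienna. Uma is in Vienna.
After move 7: Vienna -> Lima. Uma is in Lima.
After move 8: Lima -> Vienna. Uma is in Vienna.

Answer: Vienna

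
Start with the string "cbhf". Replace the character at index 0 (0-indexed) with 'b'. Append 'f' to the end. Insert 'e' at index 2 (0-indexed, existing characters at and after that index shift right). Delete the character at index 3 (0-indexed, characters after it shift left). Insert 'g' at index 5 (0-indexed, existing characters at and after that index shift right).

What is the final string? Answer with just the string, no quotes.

Answer: bbeffg

Derivation:
Applying each edit step by step:
Start: "cbhf"
Op 1 (replace idx 0: 'c' -> 'b'): "cbhf" -> "bbhf"
Op 2 (append 'f'): "bbhf" -> "bbhff"
Op 3 (insert 'e' at idx 2): "bbhff" -> "bbehff"
Op 4 (delete idx 3 = 'h'): "bbehff" -> "bbeff"
Op 5 (insert 'g' at idx 5): "bbeff" -> "bbeffg"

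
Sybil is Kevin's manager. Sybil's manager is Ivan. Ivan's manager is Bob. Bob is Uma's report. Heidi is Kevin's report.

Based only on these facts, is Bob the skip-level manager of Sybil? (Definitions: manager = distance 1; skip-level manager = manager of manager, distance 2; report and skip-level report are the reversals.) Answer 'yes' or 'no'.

Answer: yes

Derivation:
Reconstructing the manager chain from the given facts:
  Uma -> Bob -> Ivan -> Sybil -> Kevin -> Heidi
(each arrow means 'manager of the next')
Positions in the chain (0 = top):
  position of Uma: 0
  position of Bob: 1
  position of Ivan: 2
  position of Sybil: 3
  position of Kevin: 4
  position of Heidi: 5

Bob is at position 1, Sybil is at position 3; signed distance (j - i) = 2.
'skip-level manager' requires j - i = 2. Actual distance is 2, so the relation HOLDS.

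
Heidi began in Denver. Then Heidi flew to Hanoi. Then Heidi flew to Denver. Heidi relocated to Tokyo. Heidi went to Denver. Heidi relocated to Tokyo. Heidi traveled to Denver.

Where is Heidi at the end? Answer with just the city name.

Answer: Denver

Derivation:
Tracking Heidi's location:
Start: Heidi is in Denver.
After move 1: Denver -> Hanoi. Heidi is in Hanoi.
After move 2: Hanoi -> Denver. Heidi is in Denver.
After move 3: Denver -> Tokyo. Heidi is in Tokyo.
After move 4: Tokyo -> Denver. Heidi is in Denver.
After move 5: Denver -> Tokyo. Heidi is in Tokyo.
After move 6: Tokyo -> Denver. Heidi is in Denver.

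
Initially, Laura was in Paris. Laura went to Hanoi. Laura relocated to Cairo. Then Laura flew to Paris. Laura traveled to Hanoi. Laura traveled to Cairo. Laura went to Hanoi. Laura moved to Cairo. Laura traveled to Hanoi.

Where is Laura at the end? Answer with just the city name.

Tracking Laura's location:
Start: Laura is in Paris.
After move 1: Paris -> Hanoi. Laura is in Hanoi.
After move 2: Hanoi -> Cairo. Laura is in Cairo.
After move 3: Cairo -> Paris. Laura is in Paris.
After move 4: Paris -> Hanoi. Laura is in Hanoi.
After move 5: Hanoi -> Cairo. Laura is in Cairo.
After move 6: Cairo -> Hanoi. Laura is in Hanoi.
After move 7: Hanoi -> Cairo. Laura is in Cairo.
After move 8: Cairo -> Hanoi. Laura is in Hanoi.

Answer: Hanoi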